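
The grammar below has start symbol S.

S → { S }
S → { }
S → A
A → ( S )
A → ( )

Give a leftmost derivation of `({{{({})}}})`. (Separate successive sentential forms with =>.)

S => A => (S) => ({S}) => ({{S}}) => ({{{S}}}) => ({{{A}}}) => ({{{(S)}}}) => ({{{({})}}})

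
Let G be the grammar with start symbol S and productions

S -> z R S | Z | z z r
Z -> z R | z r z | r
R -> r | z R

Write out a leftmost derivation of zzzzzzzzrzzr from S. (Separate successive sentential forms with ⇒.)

S ⇒ zRS ⇒ zzRS ⇒ zzzRS ⇒ zzzzRS ⇒ zzzzzRS ⇒ zzzzzzRS ⇒ zzzzzzzRS ⇒ zzzzzzzzRS ⇒ zzzzzzzzrS ⇒ zzzzzzzzrzzr

S ⇒ zRS   [S -> z R S]
zRS ⇒ zzRS   [R -> z R]
zzRS ⇒ zzzRS   [R -> z R]
zzzRS ⇒ zzzzRS   [R -> z R]
zzzzRS ⇒ zzzzzRS   [R -> z R]
zzzzzRS ⇒ zzzzzzRS   [R -> z R]
zzzzzzRS ⇒ zzzzzzzRS   [R -> z R]
zzzzzzzRS ⇒ zzzzzzzzRS   [R -> z R]
zzzzzzzzRS ⇒ zzzzzzzzrS   [R -> r]
zzzzzzzzrS ⇒ zzzzzzzzrzzr   [S -> z z r]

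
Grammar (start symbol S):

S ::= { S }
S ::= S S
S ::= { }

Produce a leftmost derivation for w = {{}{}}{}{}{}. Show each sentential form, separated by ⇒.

S ⇒ SS   [S ::= S S]
SS ⇒ SSS   [S ::= S S]
SSS ⇒ SSSS   [S ::= S S]
SSSS ⇒ {S}SSS   [S ::= { S }]
{S}SSS ⇒ {SS}SSS   [S ::= S S]
{SS}SSS ⇒ {{}S}SSS   [S ::= { }]
{{}S}SSS ⇒ {{}{}}SSS   [S ::= { }]
{{}{}}SSS ⇒ {{}{}}{}SS   [S ::= { }]
{{}{}}{}SS ⇒ {{}{}}{}{}S   [S ::= { }]
{{}{}}{}{}S ⇒ {{}{}}{}{}{}   [S ::= { }]

S⇒SS⇒SSS⇒SSSS⇒{S}SSS⇒{SS}SSS⇒{{}S}SSS⇒{{}{}}SSS⇒{{}{}}{}SS⇒{{}{}}{}{}S⇒{{}{}}{}{}{}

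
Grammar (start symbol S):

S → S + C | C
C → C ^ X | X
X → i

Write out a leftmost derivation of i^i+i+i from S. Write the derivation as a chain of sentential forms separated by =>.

S=>S+C=>S+C+C=>C+C+C=>C^X+C+C=>X^X+C+C=>i^X+C+C=>i^i+C+C=>i^i+X+C=>i^i+i+C=>i^i+i+X=>i^i+i+i

S => S+C   [S → S + C]
S+C => S+C+C   [S → S + C]
S+C+C => C+C+C   [S → C]
C+C+C => C^X+C+C   [C → C ^ X]
C^X+C+C => X^X+C+C   [C → X]
X^X+C+C => i^X+C+C   [X → i]
i^X+C+C => i^i+C+C   [X → i]
i^i+C+C => i^i+X+C   [C → X]
i^i+X+C => i^i+i+C   [X → i]
i^i+i+C => i^i+i+X   [C → X]
i^i+i+X => i^i+i+i   [X → i]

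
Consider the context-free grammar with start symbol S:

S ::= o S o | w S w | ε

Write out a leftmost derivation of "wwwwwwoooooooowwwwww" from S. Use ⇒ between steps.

S ⇒ wSw   [S ::= w S w]
wSw ⇒ wwSww   [S ::= w S w]
wwSww ⇒ wwwSwww   [S ::= w S w]
wwwSwww ⇒ wwwwSwwww   [S ::= w S w]
wwwwSwwww ⇒ wwwwwSwwwww   [S ::= w S w]
wwwwwSwwwww ⇒ wwwwwwSwwwwww   [S ::= w S w]
wwwwwwSwwwwww ⇒ wwwwwwoSowwwwww   [S ::= o S o]
wwwwwwoSowwwwww ⇒ wwwwwwooSoowwwwww   [S ::= o S o]
wwwwwwooSoowwwwww ⇒ wwwwwwoooSooowwwwww   [S ::= o S o]
wwwwwwoooSooowwwwww ⇒ wwwwwwooooSoooowwwwww   [S ::= o S o]
wwwwwwooooSoooowwwwww ⇒ wwwwwwoooooooowwwwww   [S ::= ε]

S ⇒ wSw ⇒ wwSww ⇒ wwwSwww ⇒ wwwwSwwww ⇒ wwwwwSwwwww ⇒ wwwwwwSwwwwww ⇒ wwwwwwoSowwwwww ⇒ wwwwwwooSoowwwwww ⇒ wwwwwwoooSooowwwwww ⇒ wwwwwwooooSoooowwwwww ⇒ wwwwwwoooooooowwwwww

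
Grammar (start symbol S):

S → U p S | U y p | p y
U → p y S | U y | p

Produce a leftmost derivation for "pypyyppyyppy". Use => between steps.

S => UpS   [S → U p S]
UpS => UypS   [U → U y]
UypS => pySypS   [U → p y S]
pySypS => pyUpSypS   [S → U p S]
pyUpSypS => pyUypSypS   [U → U y]
pyUypSypS => pyUyypSypS   [U → U y]
pyUyypSypS => pypyypSypS   [U → p]
pypyypSypS => pypyyppyypS   [S → p y]
pypyyppyypS => pypyyppyyppy   [S → p y]

S=>UpS=>UypS=>pySypS=>pyUpSypS=>pyUypSypS=>pyUyypSypS=>pypyypSypS=>pypyyppyypS=>pypyyppyyppy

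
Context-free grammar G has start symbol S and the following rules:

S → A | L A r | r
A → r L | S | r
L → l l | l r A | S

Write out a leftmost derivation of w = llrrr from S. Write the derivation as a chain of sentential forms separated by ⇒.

S ⇒ LAr ⇒ llAr ⇒ llrLr ⇒ llrSr ⇒ llrrr

S ⇒ LAr   [S → L A r]
LAr ⇒ llAr   [L → l l]
llAr ⇒ llrLr   [A → r L]
llrLr ⇒ llrSr   [L → S]
llrSr ⇒ llrrr   [S → r]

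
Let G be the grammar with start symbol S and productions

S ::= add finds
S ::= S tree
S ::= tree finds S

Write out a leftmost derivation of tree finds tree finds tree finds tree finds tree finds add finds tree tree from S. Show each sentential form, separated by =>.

S => S tree   [S ::= S tree]
S tree => tree finds S tree   [S ::= tree finds S]
tree finds S tree => tree finds tree finds S tree   [S ::= tree finds S]
tree finds tree finds S tree => tree finds tree finds S tree tree   [S ::= S tree]
tree finds tree finds S tree tree => tree finds tree finds tree finds S tree tree   [S ::= tree finds S]
tree finds tree finds tree finds S tree tree => tree finds tree finds tree finds tree finds S tree tree   [S ::= tree finds S]
tree finds tree finds tree finds tree finds S tree tree => tree finds tree finds tree finds tree finds tree finds S tree tree   [S ::= tree finds S]
tree finds tree finds tree finds tree finds tree finds S tree tree => tree finds tree finds tree finds tree finds tree finds add finds tree tree   [S ::= add finds]

S => S tree => tree finds S tree => tree finds tree finds S tree => tree finds tree finds S tree tree => tree finds tree finds tree finds S tree tree => tree finds tree finds tree finds tree finds S tree tree => tree finds tree finds tree finds tree finds tree finds S tree tree => tree finds tree finds tree finds tree finds tree finds add finds tree tree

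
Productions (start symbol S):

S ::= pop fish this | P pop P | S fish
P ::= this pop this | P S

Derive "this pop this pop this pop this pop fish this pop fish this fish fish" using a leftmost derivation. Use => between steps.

S => S fish => S fish fish => P pop P fish fish => this pop this pop P fish fish => this pop this pop P S fish fish => this pop this pop P S S fish fish => this pop this pop this pop this S S fish fish => this pop this pop this pop this pop fish this S fish fish => this pop this pop this pop this pop fish this pop fish this fish fish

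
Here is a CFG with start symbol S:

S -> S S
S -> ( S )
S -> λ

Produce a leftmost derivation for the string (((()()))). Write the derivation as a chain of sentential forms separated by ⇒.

S ⇒ (S)   [S -> ( S )]
(S) ⇒ ((S))   [S -> ( S )]
((S)) ⇒ ((SS))   [S -> S S]
((SS)) ⇒ ((SSS))   [S -> S S]
((SSS)) ⇒ (((S)SS))   [S -> ( S )]
(((S)SS)) ⇒ (((SS)SS))   [S -> S S]
(((SS)SS)) ⇒ ((((S)S)SS))   [S -> ( S )]
((((S)S)SS)) ⇒ (((()S)SS))   [S -> λ]
(((()S)SS)) ⇒ (((()SS)SS))   [S -> S S]
(((()SS)SS)) ⇒ (((()(S)S)SS))   [S -> ( S )]
(((()(S)S)SS)) ⇒ (((()()S)SS))   [S -> λ]
(((()()S)SS)) ⇒ (((()())SS))   [S -> λ]
(((()())SS)) ⇒ (((()())S))   [S -> λ]
(((()())S)) ⇒ (((()())))   [S -> λ]

S⇒(S)⇒((S))⇒((SS))⇒((SSS))⇒(((S)SS))⇒(((SS)SS))⇒((((S)S)SS))⇒(((()S)SS))⇒(((()SS)SS))⇒(((()(S)S)SS))⇒(((()()S)SS))⇒(((()())SS))⇒(((()())S))⇒(((()())))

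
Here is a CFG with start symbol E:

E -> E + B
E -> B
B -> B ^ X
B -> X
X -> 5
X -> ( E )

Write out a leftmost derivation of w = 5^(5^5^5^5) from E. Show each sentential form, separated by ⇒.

E ⇒ B ⇒ B^X ⇒ X^X ⇒ 5^X ⇒ 5^(E) ⇒ 5^(B) ⇒ 5^(B^X) ⇒ 5^(B^X^X) ⇒ 5^(B^X^X^X) ⇒ 5^(X^X^X^X) ⇒ 5^(5^X^X^X) ⇒ 5^(5^5^X^X) ⇒ 5^(5^5^5^X) ⇒ 5^(5^5^5^5)

E ⇒ B   [E -> B]
B ⇒ B^X   [B -> B ^ X]
B^X ⇒ X^X   [B -> X]
X^X ⇒ 5^X   [X -> 5]
5^X ⇒ 5^(E)   [X -> ( E )]
5^(E) ⇒ 5^(B)   [E -> B]
5^(B) ⇒ 5^(B^X)   [B -> B ^ X]
5^(B^X) ⇒ 5^(B^X^X)   [B -> B ^ X]
5^(B^X^X) ⇒ 5^(B^X^X^X)   [B -> B ^ X]
5^(B^X^X^X) ⇒ 5^(X^X^X^X)   [B -> X]
5^(X^X^X^X) ⇒ 5^(5^X^X^X)   [X -> 5]
5^(5^X^X^X) ⇒ 5^(5^5^X^X)   [X -> 5]
5^(5^5^X^X) ⇒ 5^(5^5^5^X)   [X -> 5]
5^(5^5^5^X) ⇒ 5^(5^5^5^5)   [X -> 5]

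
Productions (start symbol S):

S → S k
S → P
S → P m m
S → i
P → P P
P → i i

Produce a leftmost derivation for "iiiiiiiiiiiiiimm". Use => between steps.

S => Pmm => PPmm => PPPmm => PPPPmm => PPPPPmm => PPPPPPmm => iiPPPPPmm => iiPPPPPPmm => iiiiPPPPPmm => iiiiiiPPPPmm => iiiiiiiiPPPmm => iiiiiiiiiiPPmm => iiiiiiiiiiiiPmm => iiiiiiiiiiiiiimm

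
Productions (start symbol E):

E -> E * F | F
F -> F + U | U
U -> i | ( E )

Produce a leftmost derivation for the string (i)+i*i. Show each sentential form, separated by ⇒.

E ⇒ E*F   [E -> E * F]
E*F ⇒ F*F   [E -> F]
F*F ⇒ F+U*F   [F -> F + U]
F+U*F ⇒ U+U*F   [F -> U]
U+U*F ⇒ (E)+U*F   [U -> ( E )]
(E)+U*F ⇒ (F)+U*F   [E -> F]
(F)+U*F ⇒ (U)+U*F   [F -> U]
(U)+U*F ⇒ (i)+U*F   [U -> i]
(i)+U*F ⇒ (i)+i*F   [U -> i]
(i)+i*F ⇒ (i)+i*U   [F -> U]
(i)+i*U ⇒ (i)+i*i   [U -> i]

E⇒E*F⇒F*F⇒F+U*F⇒U+U*F⇒(E)+U*F⇒(F)+U*F⇒(U)+U*F⇒(i)+U*F⇒(i)+i*F⇒(i)+i*U⇒(i)+i*i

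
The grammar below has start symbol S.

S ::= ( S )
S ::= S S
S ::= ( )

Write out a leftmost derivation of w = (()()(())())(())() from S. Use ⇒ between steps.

S ⇒ SS ⇒ (S)S ⇒ (SS)S ⇒ (SSS)S ⇒ (()SS)S ⇒ (()SSS)S ⇒ (()()SS)S ⇒ (()()(S)S)S ⇒ (()()(())S)S ⇒ (()()(())())S ⇒ (()()(())())SS ⇒ (()()(())())(S)S ⇒ (()()(())())(())S ⇒ (()()(())())(())()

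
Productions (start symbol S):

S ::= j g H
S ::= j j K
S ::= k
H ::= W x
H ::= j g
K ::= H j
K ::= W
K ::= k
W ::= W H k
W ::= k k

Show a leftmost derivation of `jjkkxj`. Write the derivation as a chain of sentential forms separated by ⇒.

S ⇒ jjK   [S ::= j j K]
jjK ⇒ jjHj   [K ::= H j]
jjHj ⇒ jjWxj   [H ::= W x]
jjWxj ⇒ jjkkxj   [W ::= k k]

S ⇒ jjK ⇒ jjHj ⇒ jjWxj ⇒ jjkkxj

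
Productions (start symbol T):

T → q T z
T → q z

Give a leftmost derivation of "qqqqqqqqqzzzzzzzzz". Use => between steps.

T=>qTz=>qqTzz=>qqqTzzz=>qqqqTzzzz=>qqqqqTzzzzz=>qqqqqqTzzzzzz=>qqqqqqqTzzzzzzz=>qqqqqqqqTzzzzzzzz=>qqqqqqqqqzzzzzzzzz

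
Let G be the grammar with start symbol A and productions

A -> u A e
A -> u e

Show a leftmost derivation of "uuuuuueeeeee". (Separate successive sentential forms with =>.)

A => uAe => uuAee => uuuAeee => uuuuAeeee => uuuuuAeeeee => uuuuuueeeeee

A => uAe   [A -> u A e]
uAe => uuAee   [A -> u A e]
uuAee => uuuAeee   [A -> u A e]
uuuAeee => uuuuAeeee   [A -> u A e]
uuuuAeeee => uuuuuAeeeee   [A -> u A e]
uuuuuAeeeee => uuuuuueeeeee   [A -> u e]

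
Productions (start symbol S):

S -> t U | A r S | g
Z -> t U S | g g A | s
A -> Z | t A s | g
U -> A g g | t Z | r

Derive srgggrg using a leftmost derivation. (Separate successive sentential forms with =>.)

S => ArS   [S -> A r S]
ArS => ZrS   [A -> Z]
ZrS => srS   [Z -> s]
srS => srArS   [S -> A r S]
srArS => srZrS   [A -> Z]
srZrS => srggArS   [Z -> g g A]
srggArS => srgggrS   [A -> g]
srgggrS => srgggrg   [S -> g]

S=>ArS=>ZrS=>srS=>srArS=>srZrS=>srggArS=>srgggrS=>srgggrg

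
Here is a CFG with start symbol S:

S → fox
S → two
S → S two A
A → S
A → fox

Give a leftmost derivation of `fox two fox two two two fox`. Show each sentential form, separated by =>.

S => S two A => S two A two A => fox two A two A => fox two S two A => fox two S two A two A => fox two fox two A two A => fox two fox two S two A => fox two fox two two two A => fox two fox two two two S => fox two fox two two two fox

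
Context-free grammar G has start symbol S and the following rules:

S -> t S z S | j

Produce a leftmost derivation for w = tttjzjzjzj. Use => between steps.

S => tSzS => ttSzSzS => tttSzSzSzS => tttjzSzSzS => tttjzjzSzS => tttjzjzjzS => tttjzjzjzj

S => tSzS   [S -> t S z S]
tSzS => ttSzSzS   [S -> t S z S]
ttSzSzS => tttSzSzSzS   [S -> t S z S]
tttSzSzSzS => tttjzSzSzS   [S -> j]
tttjzSzSzS => tttjzjzSzS   [S -> j]
tttjzjzSzS => tttjzjzjzS   [S -> j]
tttjzjzjzS => tttjzjzjzj   [S -> j]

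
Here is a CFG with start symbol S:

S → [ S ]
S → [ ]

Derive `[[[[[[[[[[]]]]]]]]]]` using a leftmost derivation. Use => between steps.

S => [S]   [S → [ S ]]
[S] => [[S]]   [S → [ S ]]
[[S]] => [[[S]]]   [S → [ S ]]
[[[S]]] => [[[[S]]]]   [S → [ S ]]
[[[[S]]]] => [[[[[S]]]]]   [S → [ S ]]
[[[[[S]]]]] => [[[[[[S]]]]]]   [S → [ S ]]
[[[[[[S]]]]]] => [[[[[[[S]]]]]]]   [S → [ S ]]
[[[[[[[S]]]]]]] => [[[[[[[[S]]]]]]]]   [S → [ S ]]
[[[[[[[[S]]]]]]]] => [[[[[[[[[S]]]]]]]]]   [S → [ S ]]
[[[[[[[[[S]]]]]]]]] => [[[[[[[[[[]]]]]]]]]]   [S → [ ]]

S => [S] => [[S]] => [[[S]]] => [[[[S]]]] => [[[[[S]]]]] => [[[[[[S]]]]]] => [[[[[[[S]]]]]]] => [[[[[[[[S]]]]]]]] => [[[[[[[[[S]]]]]]]]] => [[[[[[[[[[]]]]]]]]]]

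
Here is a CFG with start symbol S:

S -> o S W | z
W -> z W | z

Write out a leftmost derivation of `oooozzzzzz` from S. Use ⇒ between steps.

S ⇒ oSW ⇒ ooSWW ⇒ oooSWWW ⇒ ooooSWWWW ⇒ oooozWWWW ⇒ oooozzWWW ⇒ oooozzzWWW ⇒ oooozzzzWW ⇒ oooozzzzzW ⇒ oooozzzzzz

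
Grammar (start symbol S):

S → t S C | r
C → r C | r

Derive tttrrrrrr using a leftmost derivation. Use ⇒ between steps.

S ⇒ tSC   [S → t S C]
tSC ⇒ ttSCC   [S → t S C]
ttSCC ⇒ tttSCCC   [S → t S C]
tttSCCC ⇒ tttrCCC   [S → r]
tttrCCC ⇒ tttrrCC   [C → r]
tttrrCC ⇒ tttrrrC   [C → r]
tttrrrC ⇒ tttrrrrC   [C → r C]
tttrrrrC ⇒ tttrrrrrC   [C → r C]
tttrrrrrC ⇒ tttrrrrrr   [C → r]

S ⇒ tSC ⇒ ttSCC ⇒ tttSCCC ⇒ tttrCCC ⇒ tttrrCC ⇒ tttrrrC ⇒ tttrrrrC ⇒ tttrrrrrC ⇒ tttrrrrrr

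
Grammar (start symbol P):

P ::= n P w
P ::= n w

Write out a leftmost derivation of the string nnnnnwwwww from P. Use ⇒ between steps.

P ⇒ nPw ⇒ nnPww ⇒ nnnPwww ⇒ nnnnPwwww ⇒ nnnnnwwwww

P ⇒ nPw   [P ::= n P w]
nPw ⇒ nnPww   [P ::= n P w]
nnPww ⇒ nnnPwww   [P ::= n P w]
nnnPwww ⇒ nnnnPwwww   [P ::= n P w]
nnnnPwwww ⇒ nnnnnwwwww   [P ::= n w]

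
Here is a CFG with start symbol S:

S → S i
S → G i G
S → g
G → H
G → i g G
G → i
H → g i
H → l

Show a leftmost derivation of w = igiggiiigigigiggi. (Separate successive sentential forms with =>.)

S => GiG   [S → G i G]
GiG => igGiG   [G → i g G]
igGiG => igigGiG   [G → i g G]
igigGiG => igigHiG   [G → H]
igigHiG => igiggiiG   [H → g i]
igiggiiG => igiggiiigG   [G → i g G]
igiggiiigG => igiggiiigigG   [G → i g G]
igiggiiigigG => igiggiiigigigG   [G → i g G]
igiggiiigigigG => igiggiiigigigigG   [G → i g G]
igiggiiigigigigG => igiggiiigigigigH   [G → H]
igiggiiigigigigH => igiggiiigigigiggi   [H → g i]

S => GiG => igGiG => igigGiG => igigHiG => igiggiiG => igiggiiigG => igiggiiigigG => igiggiiigigigG => igiggiiigigigigG => igiggiiigigigigH => igiggiiigigigiggi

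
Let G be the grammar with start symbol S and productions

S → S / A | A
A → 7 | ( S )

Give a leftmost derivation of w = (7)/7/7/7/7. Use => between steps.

S => S/A   [S → S / A]
S/A => S/A/A   [S → S / A]
S/A/A => S/A/A/A   [S → S / A]
S/A/A/A => S/A/A/A/A   [S → S / A]
S/A/A/A/A => A/A/A/A/A   [S → A]
A/A/A/A/A => (S)/A/A/A/A   [A → ( S )]
(S)/A/A/A/A => (A)/A/A/A/A   [S → A]
(A)/A/A/A/A => (7)/A/A/A/A   [A → 7]
(7)/A/A/A/A => (7)/7/A/A/A   [A → 7]
(7)/7/A/A/A => (7)/7/7/A/A   [A → 7]
(7)/7/7/A/A => (7)/7/7/7/A   [A → 7]
(7)/7/7/7/A => (7)/7/7/7/7   [A → 7]

S => S/A => S/A/A => S/A/A/A => S/A/A/A/A => A/A/A/A/A => (S)/A/A/A/A => (A)/A/A/A/A => (7)/A/A/A/A => (7)/7/A/A/A => (7)/7/7/A/A => (7)/7/7/7/A => (7)/7/7/7/7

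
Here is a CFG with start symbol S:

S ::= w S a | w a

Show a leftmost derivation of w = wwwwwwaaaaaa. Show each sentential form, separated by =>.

S => wSa => wwSaa => wwwSaaa => wwwwSaaaa => wwwwwSaaaaa => wwwwwwaaaaaa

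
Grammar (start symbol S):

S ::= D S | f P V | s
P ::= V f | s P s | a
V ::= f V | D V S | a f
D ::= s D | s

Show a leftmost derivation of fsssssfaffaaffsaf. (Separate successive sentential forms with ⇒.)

S ⇒ fPV ⇒ fsPsV ⇒ fsVfsV ⇒ fsDVSfsV ⇒ fssDVSfsV ⇒ fsssDVSfsV ⇒ fssssDVSfsV ⇒ fsssssVSfsV ⇒ fsssssfVSfsV ⇒ fsssssfafSfsV ⇒ fsssssfaffPVfsV ⇒ fsssssfaffaVfsV ⇒ fsssssfaffaaffsV ⇒ fsssssfaffaaffsaf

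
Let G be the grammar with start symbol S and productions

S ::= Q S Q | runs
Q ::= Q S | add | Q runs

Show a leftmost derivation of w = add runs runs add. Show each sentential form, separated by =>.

S => Q S Q   [S ::= Q S Q]
Q S Q => Q S S Q   [Q ::= Q S]
Q S S Q => add S S Q   [Q ::= add]
add S S Q => add runs S Q   [S ::= runs]
add runs S Q => add runs runs Q   [S ::= runs]
add runs runs Q => add runs runs add   [Q ::= add]

S => Q S Q => Q S S Q => add S S Q => add runs S Q => add runs runs Q => add runs runs add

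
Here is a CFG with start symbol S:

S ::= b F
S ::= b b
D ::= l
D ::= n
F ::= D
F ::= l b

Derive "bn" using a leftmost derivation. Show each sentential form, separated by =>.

S => bF   [S ::= b F]
bF => bD   [F ::= D]
bD => bn   [D ::= n]

S => bF => bD => bn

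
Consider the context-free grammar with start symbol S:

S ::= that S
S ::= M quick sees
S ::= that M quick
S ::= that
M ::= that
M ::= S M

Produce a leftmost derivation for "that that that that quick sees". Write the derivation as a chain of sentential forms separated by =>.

S => that S   [S ::= that S]
that S => that M quick sees   [S ::= M quick sees]
that M quick sees => that S M quick sees   [M ::= S M]
that S M quick sees => that that S M quick sees   [S ::= that S]
that that S M quick sees => that that that M quick sees   [S ::= that]
that that that M quick sees => that that that that quick sees   [M ::= that]

S => that S => that M quick sees => that S M quick sees => that that S M quick sees => that that that M quick sees => that that that that quick sees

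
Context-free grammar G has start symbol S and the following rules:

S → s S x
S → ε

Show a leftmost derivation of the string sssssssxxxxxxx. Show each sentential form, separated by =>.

S=>sSx=>ssSxx=>sssSxxx=>ssssSxxxx=>sssssSxxxxx=>ssssssSxxxxxx=>sssssssSxxxxxxx=>sssssssxxxxxxx

S => sSx   [S → s S x]
sSx => ssSxx   [S → s S x]
ssSxx => sssSxxx   [S → s S x]
sssSxxx => ssssSxxxx   [S → s S x]
ssssSxxxx => sssssSxxxxx   [S → s S x]
sssssSxxxxx => ssssssSxxxxxx   [S → s S x]
ssssssSxxxxxx => sssssssSxxxxxxx   [S → s S x]
sssssssSxxxxxxx => sssssssxxxxxxx   [S → ε]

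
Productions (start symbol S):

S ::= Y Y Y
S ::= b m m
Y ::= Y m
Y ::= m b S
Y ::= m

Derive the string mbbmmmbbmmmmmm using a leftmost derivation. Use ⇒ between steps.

S⇒YYY⇒mbSYY⇒mbbmmYY⇒mbbmmYmY⇒mbbmmYmmY⇒mbbmmYmmmY⇒mbbmmmbSmmmY⇒mbbmmmbbmmmmmY⇒mbbmmmbbmmmmmm

S ⇒ YYY   [S ::= Y Y Y]
YYY ⇒ mbSYY   [Y ::= m b S]
mbSYY ⇒ mbbmmYY   [S ::= b m m]
mbbmmYY ⇒ mbbmmYmY   [Y ::= Y m]
mbbmmYmY ⇒ mbbmmYmmY   [Y ::= Y m]
mbbmmYmmY ⇒ mbbmmYmmmY   [Y ::= Y m]
mbbmmYmmmY ⇒ mbbmmmbSmmmY   [Y ::= m b S]
mbbmmmbSmmmY ⇒ mbbmmmbbmmmmmY   [S ::= b m m]
mbbmmmbbmmmmmY ⇒ mbbmmmbbmmmmmm   [Y ::= m]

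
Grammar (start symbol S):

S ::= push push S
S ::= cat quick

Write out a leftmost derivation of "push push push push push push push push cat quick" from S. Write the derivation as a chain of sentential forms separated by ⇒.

S ⇒ push push S   [S ::= push push S]
push push S ⇒ push push push push S   [S ::= push push S]
push push push push S ⇒ push push push push push push S   [S ::= push push S]
push push push push push push S ⇒ push push push push push push push push S   [S ::= push push S]
push push push push push push push push S ⇒ push push push push push push push push cat quick   [S ::= cat quick]

S ⇒ push push S ⇒ push push push push S ⇒ push push push push push push S ⇒ push push push push push push push push S ⇒ push push push push push push push push cat quick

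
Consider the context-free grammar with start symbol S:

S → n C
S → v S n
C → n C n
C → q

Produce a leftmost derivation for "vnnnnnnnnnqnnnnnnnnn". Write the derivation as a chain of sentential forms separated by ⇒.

S ⇒ vSn   [S → v S n]
vSn ⇒ vnCn   [S → n C]
vnCn ⇒ vnnCnn   [C → n C n]
vnnCnn ⇒ vnnnCnnn   [C → n C n]
vnnnCnnn ⇒ vnnnnCnnnn   [C → n C n]
vnnnnCnnnn ⇒ vnnnnnCnnnnn   [C → n C n]
vnnnnnCnnnnn ⇒ vnnnnnnCnnnnnn   [C → n C n]
vnnnnnnCnnnnnn ⇒ vnnnnnnnCnnnnnnn   [C → n C n]
vnnnnnnnCnnnnnnn ⇒ vnnnnnnnnCnnnnnnnn   [C → n C n]
vnnnnnnnnCnnnnnnnn ⇒ vnnnnnnnnnCnnnnnnnnn   [C → n C n]
vnnnnnnnnnCnnnnnnnnn ⇒ vnnnnnnnnnqnnnnnnnnn   [C → q]

S ⇒ vSn ⇒ vnCn ⇒ vnnCnn ⇒ vnnnCnnn ⇒ vnnnnCnnnn ⇒ vnnnnnCnnnnn ⇒ vnnnnnnCnnnnnn ⇒ vnnnnnnnCnnnnnnn ⇒ vnnnnnnnnCnnnnnnnn ⇒ vnnnnnnnnnCnnnnnnnnn ⇒ vnnnnnnnnnqnnnnnnnnn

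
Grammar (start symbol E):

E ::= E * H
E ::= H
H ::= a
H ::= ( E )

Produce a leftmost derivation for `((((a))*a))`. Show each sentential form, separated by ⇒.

E ⇒ H ⇒ (E) ⇒ (H) ⇒ ((E)) ⇒ ((E*H)) ⇒ ((H*H)) ⇒ (((E)*H)) ⇒ (((H)*H)) ⇒ ((((E))*H)) ⇒ ((((H))*H)) ⇒ ((((a))*H)) ⇒ ((((a))*a))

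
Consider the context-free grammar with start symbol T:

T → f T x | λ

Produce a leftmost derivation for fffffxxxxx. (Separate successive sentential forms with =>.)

T=>fTx=>ffTxx=>fffTxxx=>ffffTxxxx=>fffffTxxxxx=>fffffxxxxx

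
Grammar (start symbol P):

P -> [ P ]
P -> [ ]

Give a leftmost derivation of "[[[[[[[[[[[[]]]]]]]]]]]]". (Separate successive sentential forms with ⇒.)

P ⇒ [P] ⇒ [[P]] ⇒ [[[P]]] ⇒ [[[[P]]]] ⇒ [[[[[P]]]]] ⇒ [[[[[[P]]]]]] ⇒ [[[[[[[P]]]]]]] ⇒ [[[[[[[[P]]]]]]]] ⇒ [[[[[[[[[P]]]]]]]]] ⇒ [[[[[[[[[[P]]]]]]]]]] ⇒ [[[[[[[[[[[P]]]]]]]]]]] ⇒ [[[[[[[[[[[[]]]]]]]]]]]]

P ⇒ [P]   [P -> [ P ]]
[P] ⇒ [[P]]   [P -> [ P ]]
[[P]] ⇒ [[[P]]]   [P -> [ P ]]
[[[P]]] ⇒ [[[[P]]]]   [P -> [ P ]]
[[[[P]]]] ⇒ [[[[[P]]]]]   [P -> [ P ]]
[[[[[P]]]]] ⇒ [[[[[[P]]]]]]   [P -> [ P ]]
[[[[[[P]]]]]] ⇒ [[[[[[[P]]]]]]]   [P -> [ P ]]
[[[[[[[P]]]]]]] ⇒ [[[[[[[[P]]]]]]]]   [P -> [ P ]]
[[[[[[[[P]]]]]]]] ⇒ [[[[[[[[[P]]]]]]]]]   [P -> [ P ]]
[[[[[[[[[P]]]]]]]]] ⇒ [[[[[[[[[[P]]]]]]]]]]   [P -> [ P ]]
[[[[[[[[[[P]]]]]]]]]] ⇒ [[[[[[[[[[[P]]]]]]]]]]]   [P -> [ P ]]
[[[[[[[[[[[P]]]]]]]]]]] ⇒ [[[[[[[[[[[[]]]]]]]]]]]]   [P -> [ ]]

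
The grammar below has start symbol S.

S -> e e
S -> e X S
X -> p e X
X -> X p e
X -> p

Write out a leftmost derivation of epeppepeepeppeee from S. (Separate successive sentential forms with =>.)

S => eXS => epeXS => epeXpeS => epeXpepeS => epeppepeS => epeppepeeXS => epeppepeepeXS => epeppepeepeXpeS => epeppepeepeppeS => epeppepeepeppeee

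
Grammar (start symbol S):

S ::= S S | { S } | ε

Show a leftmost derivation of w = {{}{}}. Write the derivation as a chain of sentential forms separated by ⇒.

S ⇒ {S}   [S ::= { S }]
{S} ⇒ {SS}   [S ::= S S]
{SS} ⇒ {SSS}   [S ::= S S]
{SSS} ⇒ {SSSS}   [S ::= S S]
{SSSS} ⇒ {{S}SSS}   [S ::= { S }]
{{S}SSS} ⇒ {{}SSS}   [S ::= ε]
{{}SSS} ⇒ {{}{S}SS}   [S ::= { S }]
{{}{S}SS} ⇒ {{}{}SS}   [S ::= ε]
{{}{}SS} ⇒ {{}{}S}   [S ::= ε]
{{}{}S} ⇒ {{}{}}   [S ::= ε]

S ⇒ {S} ⇒ {SS} ⇒ {SSS} ⇒ {SSSS} ⇒ {{S}SSS} ⇒ {{}SSS} ⇒ {{}{S}SS} ⇒ {{}{}SS} ⇒ {{}{}S} ⇒ {{}{}}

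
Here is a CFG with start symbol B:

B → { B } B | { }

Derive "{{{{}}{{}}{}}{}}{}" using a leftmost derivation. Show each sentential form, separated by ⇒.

B⇒{B}B⇒{{B}B}B⇒{{{B}B}B}B⇒{{{{}}B}B}B⇒{{{{}}{B}B}B}B⇒{{{{}}{{}}B}B}B⇒{{{{}}{{}}{}}B}B⇒{{{{}}{{}}{}}{}}B⇒{{{{}}{{}}{}}{}}{}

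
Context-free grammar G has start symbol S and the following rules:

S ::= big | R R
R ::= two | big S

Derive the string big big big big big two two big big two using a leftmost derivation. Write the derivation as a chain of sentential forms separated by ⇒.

S ⇒ R R ⇒ big S R ⇒ big R R R ⇒ big big S R R ⇒ big big big R R ⇒ big big big big S R ⇒ big big big big R R R ⇒ big big big big big S R R ⇒ big big big big big R R R R ⇒ big big big big big two R R R ⇒ big big big big big two two R R ⇒ big big big big big two two big S R ⇒ big big big big big two two big big R ⇒ big big big big big two two big big two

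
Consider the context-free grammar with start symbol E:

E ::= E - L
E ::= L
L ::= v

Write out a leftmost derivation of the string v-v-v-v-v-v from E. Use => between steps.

E => E-L => E-L-L => E-L-L-L => E-L-L-L-L => E-L-L-L-L-L => L-L-L-L-L-L => v-L-L-L-L-L => v-v-L-L-L-L => v-v-v-L-L-L => v-v-v-v-L-L => v-v-v-v-v-L => v-v-v-v-v-v

E => E-L   [E ::= E - L]
E-L => E-L-L   [E ::= E - L]
E-L-L => E-L-L-L   [E ::= E - L]
E-L-L-L => E-L-L-L-L   [E ::= E - L]
E-L-L-L-L => E-L-L-L-L-L   [E ::= E - L]
E-L-L-L-L-L => L-L-L-L-L-L   [E ::= L]
L-L-L-L-L-L => v-L-L-L-L-L   [L ::= v]
v-L-L-L-L-L => v-v-L-L-L-L   [L ::= v]
v-v-L-L-L-L => v-v-v-L-L-L   [L ::= v]
v-v-v-L-L-L => v-v-v-v-L-L   [L ::= v]
v-v-v-v-L-L => v-v-v-v-v-L   [L ::= v]
v-v-v-v-v-L => v-v-v-v-v-v   [L ::= v]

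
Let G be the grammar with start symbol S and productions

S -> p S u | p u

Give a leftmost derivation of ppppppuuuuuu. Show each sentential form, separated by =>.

S=>pSu=>ppSuu=>pppSuuu=>ppppSuuuu=>pppppSuuuuu=>ppppppuuuuuu

S => pSu   [S -> p S u]
pSu => ppSuu   [S -> p S u]
ppSuu => pppSuuu   [S -> p S u]
pppSuuu => ppppSuuuu   [S -> p S u]
ppppSuuuu => pppppSuuuuu   [S -> p S u]
pppppSuuuuu => ppppppuuuuuu   [S -> p u]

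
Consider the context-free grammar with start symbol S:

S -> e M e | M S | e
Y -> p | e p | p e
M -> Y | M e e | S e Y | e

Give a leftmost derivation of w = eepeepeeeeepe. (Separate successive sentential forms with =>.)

S => MS => SeYS => eMeeYS => eYeeYS => eepeeYS => eepeepS => eepeepeMe => eepeepeSeYe => eepeepeMSeYe => eepeepeeSeYe => eepeepeeeeYe => eepeepeeeeepe

S => MS   [S -> M S]
MS => SeYS   [M -> S e Y]
SeYS => eMeeYS   [S -> e M e]
eMeeYS => eYeeYS   [M -> Y]
eYeeYS => eepeeYS   [Y -> e p]
eepeeYS => eepeepS   [Y -> p]
eepeepS => eepeepeMe   [S -> e M e]
eepeepeMe => eepeepeSeYe   [M -> S e Y]
eepeepeSeYe => eepeepeMSeYe   [S -> M S]
eepeepeMSeYe => eepeepeeSeYe   [M -> e]
eepeepeeSeYe => eepeepeeeeYe   [S -> e]
eepeepeeeeYe => eepeepeeeeepe   [Y -> e p]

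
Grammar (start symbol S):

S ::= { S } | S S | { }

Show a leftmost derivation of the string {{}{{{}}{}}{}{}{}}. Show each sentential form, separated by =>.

S=>{S}=>{SS}=>{SSS}=>{{}SS}=>{{}SSS}=>{{}SSSS}=>{{}{S}SSS}=>{{}{SS}SSS}=>{{}{{S}S}SSS}=>{{}{{{}}S}SSS}=>{{}{{{}}{}}SSS}=>{{}{{{}}{}}{}SS}=>{{}{{{}}{}}{}{}S}=>{{}{{{}}{}}{}{}{}}

S => {S}   [S ::= { S }]
{S} => {SS}   [S ::= S S]
{SS} => {SSS}   [S ::= S S]
{SSS} => {{}SS}   [S ::= { }]
{{}SS} => {{}SSS}   [S ::= S S]
{{}SSS} => {{}SSSS}   [S ::= S S]
{{}SSSS} => {{}{S}SSS}   [S ::= { S }]
{{}{S}SSS} => {{}{SS}SSS}   [S ::= S S]
{{}{SS}SSS} => {{}{{S}S}SSS}   [S ::= { S }]
{{}{{S}S}SSS} => {{}{{{}}S}SSS}   [S ::= { }]
{{}{{{}}S}SSS} => {{}{{{}}{}}SSS}   [S ::= { }]
{{}{{{}}{}}SSS} => {{}{{{}}{}}{}SS}   [S ::= { }]
{{}{{{}}{}}{}SS} => {{}{{{}}{}}{}{}S}   [S ::= { }]
{{}{{{}}{}}{}{}S} => {{}{{{}}{}}{}{}{}}   [S ::= { }]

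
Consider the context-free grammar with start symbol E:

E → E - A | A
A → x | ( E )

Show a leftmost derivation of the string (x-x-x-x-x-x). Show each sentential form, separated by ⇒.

E ⇒ A ⇒ (E) ⇒ (E-A) ⇒ (E-A-A) ⇒ (E-A-A-A) ⇒ (E-A-A-A-A) ⇒ (E-A-A-A-A-A) ⇒ (A-A-A-A-A-A) ⇒ (x-A-A-A-A-A) ⇒ (x-x-A-A-A-A) ⇒ (x-x-x-A-A-A) ⇒ (x-x-x-x-A-A) ⇒ (x-x-x-x-x-A) ⇒ (x-x-x-x-x-x)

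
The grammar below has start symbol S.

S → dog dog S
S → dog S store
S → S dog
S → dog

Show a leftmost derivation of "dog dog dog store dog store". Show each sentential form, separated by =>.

S => dog S store   [S → dog S store]
dog S store => dog S dog store   [S → S dog]
dog S dog store => dog dog S store dog store   [S → dog S store]
dog dog S store dog store => dog dog dog store dog store   [S → dog]

S => dog S store => dog S dog store => dog dog S store dog store => dog dog dog store dog store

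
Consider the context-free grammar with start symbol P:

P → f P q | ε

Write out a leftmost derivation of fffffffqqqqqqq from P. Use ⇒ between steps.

P ⇒ fPq   [P → f P q]
fPq ⇒ ffPqq   [P → f P q]
ffPqq ⇒ fffPqqq   [P → f P q]
fffPqqq ⇒ ffffPqqqq   [P → f P q]
ffffPqqqq ⇒ fffffPqqqqq   [P → f P q]
fffffPqqqqq ⇒ ffffffPqqqqqq   [P → f P q]
ffffffPqqqqqq ⇒ fffffffPqqqqqqq   [P → f P q]
fffffffPqqqqqqq ⇒ fffffffqqqqqqq   [P → ε]

P⇒fPq⇒ffPqq⇒fffPqqq⇒ffffPqqqq⇒fffffPqqqqq⇒ffffffPqqqqqq⇒fffffffPqqqqqqq⇒fffffffqqqqqqq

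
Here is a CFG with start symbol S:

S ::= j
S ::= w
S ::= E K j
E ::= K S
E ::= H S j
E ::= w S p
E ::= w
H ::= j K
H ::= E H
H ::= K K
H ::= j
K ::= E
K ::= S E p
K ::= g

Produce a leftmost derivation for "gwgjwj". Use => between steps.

S=>EKj=>KSKj=>gSKj=>gEKjKj=>gwKjKj=>gwgjKj=>gwgjEj=>gwgjwj

S => EKj   [S ::= E K j]
EKj => KSKj   [E ::= K S]
KSKj => gSKj   [K ::= g]
gSKj => gEKjKj   [S ::= E K j]
gEKjKj => gwKjKj   [E ::= w]
gwKjKj => gwgjKj   [K ::= g]
gwgjKj => gwgjEj   [K ::= E]
gwgjEj => gwgjwj   [E ::= w]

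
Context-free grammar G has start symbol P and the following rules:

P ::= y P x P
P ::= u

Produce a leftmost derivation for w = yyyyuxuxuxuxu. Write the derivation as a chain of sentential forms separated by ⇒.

P ⇒ yPxP ⇒ yyPxPxP ⇒ yyyPxPxPxP ⇒ yyyyPxPxPxPxP ⇒ yyyyuxPxPxPxP ⇒ yyyyuxuxPxPxP ⇒ yyyyuxuxuxPxP ⇒ yyyyuxuxuxuxP ⇒ yyyyuxuxuxuxu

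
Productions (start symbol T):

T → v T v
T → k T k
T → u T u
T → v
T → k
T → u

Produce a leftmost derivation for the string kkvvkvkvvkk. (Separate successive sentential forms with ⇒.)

T ⇒ kTk   [T → k T k]
kTk ⇒ kkTkk   [T → k T k]
kkTkk ⇒ kkvTvkk   [T → v T v]
kkvTvkk ⇒ kkvvTvvkk   [T → v T v]
kkvvTvvkk ⇒ kkvvkTkvvkk   [T → k T k]
kkvvkTkvvkk ⇒ kkvvkvkvvkk   [T → v]

T ⇒ kTk ⇒ kkTkk ⇒ kkvTvkk ⇒ kkvvTvvkk ⇒ kkvvkTkvvkk ⇒ kkvvkvkvvkk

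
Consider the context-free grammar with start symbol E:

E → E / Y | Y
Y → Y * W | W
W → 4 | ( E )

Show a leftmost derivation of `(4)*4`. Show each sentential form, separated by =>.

E=>Y=>Y*W=>W*W=>(E)*W=>(Y)*W=>(W)*W=>(4)*W=>(4)*4

E => Y   [E → Y]
Y => Y*W   [Y → Y * W]
Y*W => W*W   [Y → W]
W*W => (E)*W   [W → ( E )]
(E)*W => (Y)*W   [E → Y]
(Y)*W => (W)*W   [Y → W]
(W)*W => (4)*W   [W → 4]
(4)*W => (4)*4   [W → 4]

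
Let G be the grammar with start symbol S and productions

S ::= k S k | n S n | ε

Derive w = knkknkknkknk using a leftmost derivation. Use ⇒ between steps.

S ⇒ kSk ⇒ knSnk ⇒ knkSknk ⇒ knkkSkknk ⇒ knkknSnkknk ⇒ knkknkSknkknk ⇒ knkknkknkknk

S ⇒ kSk   [S ::= k S k]
kSk ⇒ knSnk   [S ::= n S n]
knSnk ⇒ knkSknk   [S ::= k S k]
knkSknk ⇒ knkkSkknk   [S ::= k S k]
knkkSkknk ⇒ knkknSnkknk   [S ::= n S n]
knkknSnkknk ⇒ knkknkSknkknk   [S ::= k S k]
knkknkSknkknk ⇒ knkknkknkknk   [S ::= ε]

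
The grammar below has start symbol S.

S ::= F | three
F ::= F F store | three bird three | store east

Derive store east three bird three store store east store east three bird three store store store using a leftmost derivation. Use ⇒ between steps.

S ⇒ F ⇒ F F store ⇒ F F store F store ⇒ store east F store F store ⇒ store east three bird three store F store ⇒ store east three bird three store F F store store ⇒ store east three bird three store store east F store store ⇒ store east three bird three store store east F F store store store ⇒ store east three bird three store store east store east F store store store ⇒ store east three bird three store store east store east three bird three store store store

S ⇒ F   [S ::= F]
F ⇒ F F store   [F ::= F F store]
F F store ⇒ F F store F store   [F ::= F F store]
F F store F store ⇒ store east F store F store   [F ::= store east]
store east F store F store ⇒ store east three bird three store F store   [F ::= three bird three]
store east three bird three store F store ⇒ store east three bird three store F F store store   [F ::= F F store]
store east three bird three store F F store store ⇒ store east three bird three store store east F store store   [F ::= store east]
store east three bird three store store east F store store ⇒ store east three bird three store store east F F store store store   [F ::= F F store]
store east three bird three store store east F F store store store ⇒ store east three bird three store store east store east F store store store   [F ::= store east]
store east three bird three store store east store east F store store store ⇒ store east three bird three store store east store east three bird three store store store   [F ::= three bird three]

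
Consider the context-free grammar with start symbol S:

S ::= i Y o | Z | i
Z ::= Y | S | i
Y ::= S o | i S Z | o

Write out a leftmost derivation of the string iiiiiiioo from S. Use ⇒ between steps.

S⇒iYo⇒iiSZo⇒iiiZo⇒iiiSo⇒iiiiYoo⇒iiiiiSZoo⇒iiiiiZZoo⇒iiiiiiZoo⇒iiiiiiioo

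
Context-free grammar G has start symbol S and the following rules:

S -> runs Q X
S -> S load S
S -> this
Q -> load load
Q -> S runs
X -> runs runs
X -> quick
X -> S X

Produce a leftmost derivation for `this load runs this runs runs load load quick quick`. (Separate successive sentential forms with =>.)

S => S load S => this load S => this load runs Q X => this load runs S runs X => this load runs this runs X => this load runs this runs S X => this load runs this runs runs Q X X => this load runs this runs runs load load X X => this load runs this runs runs load load quick X => this load runs this runs runs load load quick quick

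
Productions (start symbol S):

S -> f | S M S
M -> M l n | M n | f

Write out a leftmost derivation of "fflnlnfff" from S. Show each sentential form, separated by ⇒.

S ⇒ SMS   [S -> S M S]
SMS ⇒ SMSMS   [S -> S M S]
SMSMS ⇒ fMSMS   [S -> f]
fMSMS ⇒ fMlnSMS   [M -> M l n]
fMlnSMS ⇒ fMlnlnSMS   [M -> M l n]
fMlnlnSMS ⇒ fflnlnSMS   [M -> f]
fflnlnSMS ⇒ fflnlnfMS   [S -> f]
fflnlnfMS ⇒ fflnlnffS   [M -> f]
fflnlnffS ⇒ fflnlnfff   [S -> f]

S⇒SMS⇒SMSMS⇒fMSMS⇒fMlnSMS⇒fMlnlnSMS⇒fflnlnSMS⇒fflnlnfMS⇒fflnlnffS⇒fflnlnfff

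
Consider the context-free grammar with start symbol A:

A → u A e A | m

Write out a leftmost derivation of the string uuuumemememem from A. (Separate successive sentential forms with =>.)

A => uAeA => uuAeAeA => uuuAeAeAeA => uuuuAeAeAeAeA => uuuumeAeAeAeA => uuuumemeAeAeA => uuuumememeAeA => uuuumemememeA => uuuumemememem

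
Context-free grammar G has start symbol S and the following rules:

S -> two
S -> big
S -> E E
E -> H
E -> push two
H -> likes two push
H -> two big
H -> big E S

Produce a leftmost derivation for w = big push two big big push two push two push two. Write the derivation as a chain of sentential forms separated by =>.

S => E E   [S -> E E]
E E => H E   [E -> H]
H E => big E S E   [H -> big E S]
big E S E => big push two S E   [E -> push two]
big push two S E => big push two big E   [S -> big]
big push two big E => big push two big H   [E -> H]
big push two big H => big push two big big E S   [H -> big E S]
big push two big big E S => big push two big big push two S   [E -> push two]
big push two big big push two S => big push two big big push two E E   [S -> E E]
big push two big big push two E E => big push two big big push two push two E   [E -> push two]
big push two big big push two push two E => big push two big big push two push two push two   [E -> push two]

S => E E => H E => big E S E => big push two S E => big push two big E => big push two big H => big push two big big E S => big push two big big push two S => big push two big big push two E E => big push two big big push two push two E => big push two big big push two push two push two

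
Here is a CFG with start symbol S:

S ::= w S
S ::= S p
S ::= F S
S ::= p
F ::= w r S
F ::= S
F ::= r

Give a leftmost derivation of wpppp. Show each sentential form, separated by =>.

S => wS => wSp => wSpp => wSppp => wpppp

S => wS   [S ::= w S]
wS => wSp   [S ::= S p]
wSp => wSpp   [S ::= S p]
wSpp => wSppp   [S ::= S p]
wSppp => wpppp   [S ::= p]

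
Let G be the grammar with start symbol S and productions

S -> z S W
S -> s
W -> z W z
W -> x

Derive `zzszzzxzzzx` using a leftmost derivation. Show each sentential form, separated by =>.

S => zSW => zzSWW => zzsWW => zzszWzW => zzszzWzzW => zzszzzWzzzW => zzszzzxzzzW => zzszzzxzzzx

S => zSW   [S -> z S W]
zSW => zzSWW   [S -> z S W]
zzSWW => zzsWW   [S -> s]
zzsWW => zzszWzW   [W -> z W z]
zzszWzW => zzszzWzzW   [W -> z W z]
zzszzWzzW => zzszzzWzzzW   [W -> z W z]
zzszzzWzzzW => zzszzzxzzzW   [W -> x]
zzszzzxzzzW => zzszzzxzzzx   [W -> x]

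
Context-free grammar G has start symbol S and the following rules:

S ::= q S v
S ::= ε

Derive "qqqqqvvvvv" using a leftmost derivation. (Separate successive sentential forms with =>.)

S=>qSv=>qqSvv=>qqqSvvv=>qqqqSvvvv=>qqqqqSvvvvv=>qqqqqvvvvv

S => qSv   [S ::= q S v]
qSv => qqSvv   [S ::= q S v]
qqSvv => qqqSvvv   [S ::= q S v]
qqqSvvv => qqqqSvvvv   [S ::= q S v]
qqqqSvvvv => qqqqqSvvvvv   [S ::= q S v]
qqqqqSvvvvv => qqqqqvvvvv   [S ::= ε]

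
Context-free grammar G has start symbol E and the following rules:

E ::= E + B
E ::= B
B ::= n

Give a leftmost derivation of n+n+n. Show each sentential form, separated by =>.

E => E+B => E+B+B => B+B+B => n+B+B => n+n+B => n+n+n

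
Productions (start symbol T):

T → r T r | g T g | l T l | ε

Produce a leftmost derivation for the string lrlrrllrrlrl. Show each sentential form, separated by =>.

T => lTl => lrTrl => lrlTlrl => lrlrTrlrl => lrlrrTrrlrl => lrlrrlTlrrlrl => lrlrrllrrlrl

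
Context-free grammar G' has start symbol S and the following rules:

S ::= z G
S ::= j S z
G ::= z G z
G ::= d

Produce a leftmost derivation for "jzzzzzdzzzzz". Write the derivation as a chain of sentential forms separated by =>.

S => jSz => jzGz => jzzGzz => jzzzGzzz => jzzzzGzzzz => jzzzzzGzzzzz => jzzzzzdzzzzz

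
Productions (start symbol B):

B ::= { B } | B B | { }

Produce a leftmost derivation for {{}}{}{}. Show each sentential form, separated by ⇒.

B ⇒ BB ⇒ {B}B ⇒ {{}}B ⇒ {{}}BB ⇒ {{}}{}B ⇒ {{}}{}{}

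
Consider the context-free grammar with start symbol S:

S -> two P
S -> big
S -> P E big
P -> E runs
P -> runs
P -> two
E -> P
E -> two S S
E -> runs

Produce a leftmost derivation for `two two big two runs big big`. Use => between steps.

S => P E big => two E big => two two S S big => two two big S big => two two big P E big big => two two big two E big big => two two big two runs big big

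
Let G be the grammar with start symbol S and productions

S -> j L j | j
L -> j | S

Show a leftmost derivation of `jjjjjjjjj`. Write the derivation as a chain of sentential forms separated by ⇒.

S ⇒ jLj ⇒ jSj ⇒ jjLjj ⇒ jjSjj ⇒ jjjLjjj ⇒ jjjSjjj ⇒ jjjjLjjjj ⇒ jjjjSjjjj ⇒ jjjjjjjjj

S ⇒ jLj   [S -> j L j]
jLj ⇒ jSj   [L -> S]
jSj ⇒ jjLjj   [S -> j L j]
jjLjj ⇒ jjSjj   [L -> S]
jjSjj ⇒ jjjLjjj   [S -> j L j]
jjjLjjj ⇒ jjjSjjj   [L -> S]
jjjSjjj ⇒ jjjjLjjjj   [S -> j L j]
jjjjLjjjj ⇒ jjjjSjjjj   [L -> S]
jjjjSjjjj ⇒ jjjjjjjjj   [S -> j]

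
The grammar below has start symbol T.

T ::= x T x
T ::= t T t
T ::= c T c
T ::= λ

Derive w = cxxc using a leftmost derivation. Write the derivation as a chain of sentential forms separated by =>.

T => cTc => cxTxc => cxxc

T => cTc   [T ::= c T c]
cTc => cxTxc   [T ::= x T x]
cxTxc => cxxc   [T ::= λ]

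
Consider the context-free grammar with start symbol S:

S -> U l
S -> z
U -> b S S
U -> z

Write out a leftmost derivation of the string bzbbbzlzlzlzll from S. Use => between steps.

S => Ul   [S -> U l]
Ul => bSSl   [U -> b S S]
bSSl => bzSl   [S -> z]
bzSl => bzUll   [S -> U l]
bzUll => bzbSSll   [U -> b S S]
bzbSSll => bzbUlSll   [S -> U l]
bzbUlSll => bzbbSSlSll   [U -> b S S]
bzbbSSlSll => bzbbUlSlSll   [S -> U l]
bzbbUlSlSll => bzbbbSSlSlSll   [U -> b S S]
bzbbbSSlSlSll => bzbbbUlSlSlSll   [S -> U l]
bzbbbUlSlSlSll => bzbbbzlSlSlSll   [U -> z]
bzbbbzlSlSlSll => bzbbbzlzlSlSll   [S -> z]
bzbbbzlzlSlSll => bzbbbzlzlzlSll   [S -> z]
bzbbbzlzlzlSll => bzbbbzlzlzlzll   [S -> z]

S => Ul => bSSl => bzSl => bzUll => bzbSSll => bzbUlSll => bzbbSSlSll => bzbbUlSlSll => bzbbbSSlSlSll => bzbbbUlSlSlSll => bzbbbzlSlSlSll => bzbbbzlzlSlSll => bzbbbzlzlzlSll => bzbbbzlzlzlzll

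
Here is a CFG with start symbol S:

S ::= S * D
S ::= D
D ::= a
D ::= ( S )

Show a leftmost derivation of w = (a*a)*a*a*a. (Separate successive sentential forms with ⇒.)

S ⇒ S*D   [S ::= S * D]
S*D ⇒ S*D*D   [S ::= S * D]
S*D*D ⇒ S*D*D*D   [S ::= S * D]
S*D*D*D ⇒ D*D*D*D   [S ::= D]
D*D*D*D ⇒ (S)*D*D*D   [D ::= ( S )]
(S)*D*D*D ⇒ (S*D)*D*D*D   [S ::= S * D]
(S*D)*D*D*D ⇒ (D*D)*D*D*D   [S ::= D]
(D*D)*D*D*D ⇒ (a*D)*D*D*D   [D ::= a]
(a*D)*D*D*D ⇒ (a*a)*D*D*D   [D ::= a]
(a*a)*D*D*D ⇒ (a*a)*a*D*D   [D ::= a]
(a*a)*a*D*D ⇒ (a*a)*a*a*D   [D ::= a]
(a*a)*a*a*D ⇒ (a*a)*a*a*a   [D ::= a]

S ⇒ S*D ⇒ S*D*D ⇒ S*D*D*D ⇒ D*D*D*D ⇒ (S)*D*D*D ⇒ (S*D)*D*D*D ⇒ (D*D)*D*D*D ⇒ (a*D)*D*D*D ⇒ (a*a)*D*D*D ⇒ (a*a)*a*D*D ⇒ (a*a)*a*a*D ⇒ (a*a)*a*a*a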